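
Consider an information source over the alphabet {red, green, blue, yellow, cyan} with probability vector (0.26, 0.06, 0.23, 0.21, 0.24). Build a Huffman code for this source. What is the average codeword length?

2.27 bits/symbol

Repeatedly combine the two least-probable nodes; the expected code length is the sum of the merged weights.
merge 3/50 + 21/100 → 27/100
merge 23/100 + 6/25 → 47/100
merge 13/50 + 27/100 → 53/100
merge 47/100 + 53/100 → 1
L = 27/100 + 47/100 + 53/100 + 1 = 227/100 = 2.27 bits/symbol.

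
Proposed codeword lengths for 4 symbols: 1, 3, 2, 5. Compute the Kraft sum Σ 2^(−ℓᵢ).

0.90625

With common denominator 2^5 = 32: Σ 2^(−ℓᵢ) = 16/32 + 4/32 + 8/32 + 1/32 = 29/32 = 0.90625.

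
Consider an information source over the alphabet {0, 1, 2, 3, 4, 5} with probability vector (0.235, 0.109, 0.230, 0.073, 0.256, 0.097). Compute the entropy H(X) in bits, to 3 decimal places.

H = −Σ pᵢ log₂ pᵢ.
−0.235·log₂(0.235) = 0.4910
−0.109·log₂(0.109) = 0.3485
−0.230·log₂(0.230) = 0.4877
−0.073·log₂(0.073) = 0.2756
−0.256·log₂(0.256) = 0.5032
−0.097·log₂(0.097) = 0.3265
Sum ≈ 2.4326 → 2.433 bits.

2.433 bits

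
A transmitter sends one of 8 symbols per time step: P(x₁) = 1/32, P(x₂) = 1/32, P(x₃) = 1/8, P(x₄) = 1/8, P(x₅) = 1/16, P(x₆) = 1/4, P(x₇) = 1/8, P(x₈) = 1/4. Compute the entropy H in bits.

2.6875 bits

Each probability is a power of 1/2, so log₂(1/p) is an integer.
H = Σ p·log₂(1/p) = 1/32·5 + 1/32·5 + 1/8·3 + 1/8·3 + 1/16·4 + 1/4·2 + 1/8·3 + 1/4·2 = 2.6875 bits.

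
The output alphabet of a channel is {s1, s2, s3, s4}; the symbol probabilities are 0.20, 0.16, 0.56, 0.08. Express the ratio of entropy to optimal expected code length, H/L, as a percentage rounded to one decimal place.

Entropy H = −Σ p log₂ p ≈ 1.6474 bits.
Huffman merges: 2/25+4/25→6/25; 1/5+6/25→11/25; 11/25+14/25→1. L = 42/25 ≈ 1.6800.
Efficiency = H/L = 1.6474/1.6800 = 98.1%.

98.1%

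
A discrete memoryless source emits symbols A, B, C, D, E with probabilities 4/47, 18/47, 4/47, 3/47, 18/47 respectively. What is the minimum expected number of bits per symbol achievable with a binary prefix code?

Repeatedly combine the two least-probable nodes; the expected code length is the sum of the merged weights.
merge 3/47 + 4/47 → 7/47
merge 4/47 + 7/47 → 11/47
merge 11/47 + 18/47 → 29/47
merge 18/47 + 29/47 → 1
L = 7/47 + 11/47 + 29/47 + 1 = 2 bits/symbol.

2 bits/symbol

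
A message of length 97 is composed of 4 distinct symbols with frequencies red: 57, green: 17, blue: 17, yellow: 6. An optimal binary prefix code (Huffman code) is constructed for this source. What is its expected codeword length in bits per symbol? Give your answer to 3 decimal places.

1.649 bits/symbol

Probabilities are the counts divided by 97.
Repeatedly combine the two least-probable nodes; the expected code length is the sum of the merged weights.
merge 6/97 + 17/97 → 23/97
merge 17/97 + 23/97 → 40/97
merge 40/97 + 57/97 → 1
L = 23/97 + 40/97 + 1 = 160/97 ≈ 1.649 bits/symbol.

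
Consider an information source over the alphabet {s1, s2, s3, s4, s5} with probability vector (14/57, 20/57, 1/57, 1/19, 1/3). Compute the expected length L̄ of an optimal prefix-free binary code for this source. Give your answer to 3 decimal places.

2.035 bits/symbol

Repeatedly combine the two least-probable nodes; the expected code length is the sum of the merged weights.
merge 1/57 + 1/19 → 4/57
merge 4/57 + 14/57 → 6/19
merge 6/19 + 1/3 → 37/57
merge 20/57 + 37/57 → 1
L = 4/57 + 6/19 + 37/57 + 1 = 116/57 ≈ 2.035 bits/symbol.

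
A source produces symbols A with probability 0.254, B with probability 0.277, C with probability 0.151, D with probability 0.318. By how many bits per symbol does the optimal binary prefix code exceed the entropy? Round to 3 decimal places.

Entropy H = −Σ p log₂ p ≈ 1.9527 bits.
Huffman merges: 151/1000+127/500→81/200; 277/1000+159/500→119/200; 81/200+119/200→1. L = 2 ≈ 2.0000.
L − H = 2.0000 − 1.9527 = 0.047 bits.

0.047 bits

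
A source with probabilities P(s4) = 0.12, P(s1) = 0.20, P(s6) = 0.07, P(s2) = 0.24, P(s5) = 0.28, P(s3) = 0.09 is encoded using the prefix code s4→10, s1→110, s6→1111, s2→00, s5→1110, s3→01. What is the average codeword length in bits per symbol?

2.9 bits/symbol

L̄ = Σ pᵢ·ℓᵢ = 0.12·2 + 0.20·3 + 0.07·4 + 0.24·2 + 0.28·4 + 0.09·2 = 2.9 bits/symbol.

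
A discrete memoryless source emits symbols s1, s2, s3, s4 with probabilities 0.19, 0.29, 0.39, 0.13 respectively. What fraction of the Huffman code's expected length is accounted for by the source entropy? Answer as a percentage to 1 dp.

97.7%

Entropy H = −Σ p log₂ p ≈ 1.8856 bits.
Huffman merges: 13/100+19/100→8/25; 29/100+8/25→61/100; 39/100+61/100→1. L = 193/100 ≈ 1.9300.
Efficiency = H/L = 1.8856/1.9300 = 97.7%.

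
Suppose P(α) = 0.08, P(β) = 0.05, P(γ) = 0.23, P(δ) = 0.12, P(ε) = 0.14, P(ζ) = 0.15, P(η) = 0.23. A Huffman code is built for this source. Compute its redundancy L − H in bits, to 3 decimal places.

Entropy H = −Σ p log₂ p ≈ 2.6577 bits.
Huffman merges: 1/20+2/25→13/100; 3/25+13/100→1/4; 7/50+3/20→29/100; 23/100+23/100→23/50; 1/4+29/100→27/50; 23/50+27/50→1. L = 267/100 ≈ 2.6700.
L − H = 2.6700 − 2.6577 = 0.012 bits.

0.012 bits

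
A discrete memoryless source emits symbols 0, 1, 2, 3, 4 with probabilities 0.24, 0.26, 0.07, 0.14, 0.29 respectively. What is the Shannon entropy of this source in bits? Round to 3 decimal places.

2.183 bits

H = −Σ pᵢ log₂ pᵢ.
−0.24·log₂(0.24) = 0.4941
−0.26·log₂(0.26) = 0.5053
−0.07·log₂(0.07) = 0.2686
−0.14·log₂(0.14) = 0.3971
−0.29·log₂(0.29) = 0.5179
Sum ≈ 2.1830 → 2.183 bits.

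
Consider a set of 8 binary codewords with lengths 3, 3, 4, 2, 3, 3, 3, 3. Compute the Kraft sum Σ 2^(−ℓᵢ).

With common denominator 2^4 = 16: Σ 2^(−ℓᵢ) = 2/16 + 2/16 + 1/16 + 4/16 + 2/16 + 2/16 + 2/16 + 2/16 = 17/16 = 1.0625.

1.0625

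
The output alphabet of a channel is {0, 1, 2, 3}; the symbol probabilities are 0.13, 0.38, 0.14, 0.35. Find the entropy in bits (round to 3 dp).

1.840 bits

H = −Σ pᵢ log₂ pᵢ.
−0.13·log₂(0.13) = 0.3826
−0.38·log₂(0.38) = 0.5305
−0.14·log₂(0.14) = 0.3971
−0.35·log₂(0.35) = 0.5301
Sum ≈ 1.8403 → 1.840 bits.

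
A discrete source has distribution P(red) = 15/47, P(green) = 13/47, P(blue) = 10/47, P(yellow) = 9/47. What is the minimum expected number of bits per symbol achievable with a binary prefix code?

2 bits/symbol

Repeatedly combine the two least-probable nodes; the expected code length is the sum of the merged weights.
merge 9/47 + 10/47 → 19/47
merge 13/47 + 15/47 → 28/47
merge 19/47 + 28/47 → 1
L = 19/47 + 28/47 + 1 = 2 bits/symbol.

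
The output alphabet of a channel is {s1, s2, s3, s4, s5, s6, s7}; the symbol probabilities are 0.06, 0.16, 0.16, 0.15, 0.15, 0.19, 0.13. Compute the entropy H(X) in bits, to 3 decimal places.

2.749 bits

H = −Σ pᵢ log₂ pᵢ.
−0.06·log₂(0.06) = 0.2435
−0.16·log₂(0.16) = 0.4230
−0.16·log₂(0.16) = 0.4230
−0.15·log₂(0.15) = 0.4105
−0.15·log₂(0.15) = 0.4105
−0.19·log₂(0.19) = 0.4552
−0.13·log₂(0.13) = 0.3826
Sum ≈ 2.7485 → 2.749 bits.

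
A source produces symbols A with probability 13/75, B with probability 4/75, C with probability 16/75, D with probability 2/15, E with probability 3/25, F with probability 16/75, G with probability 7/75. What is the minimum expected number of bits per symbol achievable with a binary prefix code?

2.72 bits/symbol

Repeatedly combine the two least-probable nodes; the expected code length is the sum of the merged weights.
merge 4/75 + 7/75 → 11/75
merge 3/25 + 2/15 → 19/75
merge 11/75 + 13/75 → 8/25
merge 16/75 + 16/75 → 32/75
merge 19/75 + 8/25 → 43/75
merge 32/75 + 43/75 → 1
L = 11/75 + 19/75 + 8/25 + 32/75 + 43/75 + 1 = 68/25 = 2.72 bits/symbol.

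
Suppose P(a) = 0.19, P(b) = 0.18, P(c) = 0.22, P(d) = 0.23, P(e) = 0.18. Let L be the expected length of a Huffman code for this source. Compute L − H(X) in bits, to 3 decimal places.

Entropy H = −Σ p log₂ p ≈ 2.3141 bits.
Huffman merges: 9/50+9/50→9/25; 19/100+11/50→41/100; 23/100+9/25→59/100; 41/100+59/100→1. L = 59/25 ≈ 2.3600.
L − H = 2.3600 − 2.3141 = 0.046 bits.

0.046 bits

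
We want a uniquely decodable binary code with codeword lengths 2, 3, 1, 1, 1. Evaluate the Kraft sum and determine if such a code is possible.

1.875; no

With common denominator 2^3 = 8: Σ 2^(−ℓᵢ) = 2/8 + 1/8 + 4/8 + 4/8 + 4/8 = 15/8 = 1.875.
Kraft's inequality requires Σ ≤ 1; here Σ = 1.875 > 1, so no such prefix code exists.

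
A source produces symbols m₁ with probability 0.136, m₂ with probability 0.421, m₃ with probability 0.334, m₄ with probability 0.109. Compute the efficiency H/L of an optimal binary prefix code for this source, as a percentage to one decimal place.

Entropy H = −Σ p log₂ p ≈ 1.7939 bits.
Huffman merges: 109/1000+17/125→49/200; 49/200+167/500→579/1000; 421/1000+579/1000→1. L = 228/125 ≈ 1.8240.
Efficiency = H/L = 1.7939/1.8240 = 98.3%.

98.3%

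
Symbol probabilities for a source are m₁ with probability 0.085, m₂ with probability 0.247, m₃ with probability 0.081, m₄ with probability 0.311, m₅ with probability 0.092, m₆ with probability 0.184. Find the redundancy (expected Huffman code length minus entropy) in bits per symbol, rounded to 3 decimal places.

Entropy H = −Σ p log₂ p ≈ 2.3844 bits.
Huffman merges: 81/1000+17/200→83/500; 23/250+83/500→129/500; 23/125+247/1000→431/1000; 129/500+311/1000→569/1000; 431/1000+569/1000→1. L = 303/125 ≈ 2.4240.
L − H = 2.4240 − 2.3844 = 0.040 bits.

0.040 bits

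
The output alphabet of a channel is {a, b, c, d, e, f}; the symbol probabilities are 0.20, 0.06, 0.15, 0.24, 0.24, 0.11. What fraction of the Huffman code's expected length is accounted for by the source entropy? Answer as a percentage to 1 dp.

Entropy H = −Σ p log₂ p ≈ 2.4570 bits.
Huffman merges: 3/50+11/100→17/100; 3/20+17/100→8/25; 1/5+6/25→11/25; 6/25+8/25→14/25; 11/25+14/25→1. L = 249/100 ≈ 2.4900.
Efficiency = H/L = 2.4570/2.4900 = 98.7%.

98.7%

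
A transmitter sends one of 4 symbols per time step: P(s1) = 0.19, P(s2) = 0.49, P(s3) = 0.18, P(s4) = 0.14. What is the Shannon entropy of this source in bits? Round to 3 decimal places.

1.802 bits

H = −Σ pᵢ log₂ pᵢ.
−0.19·log₂(0.19) = 0.4552
−0.49·log₂(0.49) = 0.5043
−0.18·log₂(0.18) = 0.4453
−0.14·log₂(0.14) = 0.3971
Sum ≈ 1.8019 → 1.802 bits.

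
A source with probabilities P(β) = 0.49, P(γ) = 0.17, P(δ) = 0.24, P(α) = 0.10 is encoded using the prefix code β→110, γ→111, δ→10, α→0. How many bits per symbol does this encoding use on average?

L̄ = Σ pᵢ·ℓᵢ = 0.49·3 + 0.17·3 + 0.24·2 + 0.10·1 = 2.56 bits/symbol.

2.56 bits/symbol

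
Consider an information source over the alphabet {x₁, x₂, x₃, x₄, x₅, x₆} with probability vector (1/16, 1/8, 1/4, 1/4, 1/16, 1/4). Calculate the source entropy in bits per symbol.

2.375 bits

Each probability is a power of 1/2, so log₂(1/p) is an integer.
H = Σ p·log₂(1/p) = 1/16·4 + 1/8·3 + 1/4·2 + 1/4·2 + 1/16·4 + 1/4·2 = 2.375 bits.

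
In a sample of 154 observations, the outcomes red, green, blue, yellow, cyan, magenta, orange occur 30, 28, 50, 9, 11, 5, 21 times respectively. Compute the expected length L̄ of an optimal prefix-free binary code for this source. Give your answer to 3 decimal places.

2.552 bits/symbol

Probabilities are the counts divided by 154.
Repeatedly combine the two least-probable nodes; the expected code length is the sum of the merged weights.
merge 5/154 + 9/154 → 1/11
merge 1/14 + 1/11 → 25/154
merge 3/22 + 25/154 → 23/77
merge 2/11 + 15/77 → 29/77
merge 23/77 + 25/77 → 48/77
merge 29/77 + 48/77 → 1
L = 1/11 + 25/154 + 23/77 + 29/77 + 48/77 + 1 = 393/154 ≈ 2.552 bits/symbol.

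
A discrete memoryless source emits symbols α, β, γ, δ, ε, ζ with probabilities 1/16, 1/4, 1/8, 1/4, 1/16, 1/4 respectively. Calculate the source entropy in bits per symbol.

2.375 bits

Each probability is a power of 1/2, so log₂(1/p) is an integer.
H = Σ p·log₂(1/p) = 1/16·4 + 1/4·2 + 1/8·3 + 1/4·2 + 1/16·4 + 1/4·2 = 2.375 bits.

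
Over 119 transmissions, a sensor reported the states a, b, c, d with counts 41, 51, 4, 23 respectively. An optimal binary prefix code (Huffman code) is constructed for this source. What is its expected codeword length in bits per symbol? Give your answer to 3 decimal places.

Probabilities are the counts divided by 119.
Repeatedly combine the two least-probable nodes; the expected code length is the sum of the merged weights.
merge 4/119 + 23/119 → 27/119
merge 27/119 + 41/119 → 4/7
merge 3/7 + 4/7 → 1
L = 27/119 + 4/7 + 1 = 214/119 ≈ 1.798 bits/symbol.

1.798 bits/symbol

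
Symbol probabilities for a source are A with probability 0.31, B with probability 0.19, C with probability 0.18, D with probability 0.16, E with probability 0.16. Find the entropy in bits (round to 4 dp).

2.2704 bits

H = −Σ pᵢ log₂ pᵢ.
−0.31·log₂(0.31) = 0.5238
−0.19·log₂(0.19) = 0.4552
−0.18·log₂(0.18) = 0.4453
−0.16·log₂(0.16) = 0.4230
−0.16·log₂(0.16) = 0.4230
Sum ≈ 2.2704 → 2.2704 bits.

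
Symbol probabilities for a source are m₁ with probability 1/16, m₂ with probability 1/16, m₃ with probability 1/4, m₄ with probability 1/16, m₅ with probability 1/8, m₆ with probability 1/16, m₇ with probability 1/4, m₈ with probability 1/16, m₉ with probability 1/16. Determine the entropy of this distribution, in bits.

Each probability is a power of 1/2, so log₂(1/p) is an integer.
H = Σ p·log₂(1/p) = 1/16·4 + 1/16·4 + 1/4·2 + 1/16·4 + 1/8·3 + 1/16·4 + 1/4·2 + 1/16·4 + 1/16·4 = 2.875 bits.

2.875 bits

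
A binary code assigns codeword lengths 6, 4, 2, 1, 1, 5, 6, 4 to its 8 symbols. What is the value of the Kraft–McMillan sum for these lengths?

With common denominator 2^6 = 64: Σ 2^(−ℓᵢ) = 1/64 + 4/64 + 16/64 + 32/64 + 32/64 + 2/64 + 1/64 + 4/64 = 92/64 = 1.4375.

1.4375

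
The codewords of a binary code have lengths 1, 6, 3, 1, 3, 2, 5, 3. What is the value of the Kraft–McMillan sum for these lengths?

1.671875

With common denominator 2^6 = 64: Σ 2^(−ℓᵢ) = 32/64 + 1/64 + 8/64 + 32/64 + 8/64 + 16/64 + 2/64 + 8/64 = 107/64 = 1.671875.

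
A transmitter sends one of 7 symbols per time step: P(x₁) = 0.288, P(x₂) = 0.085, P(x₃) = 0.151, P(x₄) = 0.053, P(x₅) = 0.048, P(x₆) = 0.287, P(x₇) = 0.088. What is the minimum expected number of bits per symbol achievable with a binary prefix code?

2.526 bits/symbol

Repeatedly combine the two least-probable nodes; the expected code length is the sum of the merged weights.
merge 6/125 + 53/1000 → 101/1000
merge 17/200 + 11/125 → 173/1000
merge 101/1000 + 151/1000 → 63/250
merge 173/1000 + 63/250 → 17/40
merge 287/1000 + 36/125 → 23/40
merge 17/40 + 23/40 → 1
L = 101/1000 + 173/1000 + 63/250 + 17/40 + 23/40 + 1 = 1263/500 = 2.526 bits/symbol.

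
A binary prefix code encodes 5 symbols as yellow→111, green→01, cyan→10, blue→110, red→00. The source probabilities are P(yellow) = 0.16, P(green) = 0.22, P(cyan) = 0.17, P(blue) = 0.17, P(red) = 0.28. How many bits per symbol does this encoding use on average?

2.33 bits/symbol

L̄ = Σ pᵢ·ℓᵢ = 0.16·3 + 0.22·2 + 0.17·2 + 0.17·3 + 0.28·2 = 2.33 bits/symbol.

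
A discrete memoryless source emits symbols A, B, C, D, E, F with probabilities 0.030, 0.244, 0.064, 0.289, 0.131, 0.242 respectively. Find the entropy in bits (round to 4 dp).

H = −Σ pᵢ log₂ pᵢ.
−0.030·log₂(0.030) = 0.1518
−0.244·log₂(0.244) = 0.4966
−0.064·log₂(0.064) = 0.2538
−0.289·log₂(0.289) = 0.5176
−0.131·log₂(0.131) = 0.3841
−0.242·log₂(0.242) = 0.4954
Sum ≈ 2.2992 → 2.2992 bits.

2.2992 bits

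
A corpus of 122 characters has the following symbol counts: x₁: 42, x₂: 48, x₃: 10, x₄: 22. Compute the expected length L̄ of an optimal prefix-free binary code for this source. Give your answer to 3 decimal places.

Probabilities are the counts divided by 122.
Repeatedly combine the two least-probable nodes; the expected code length is the sum of the merged weights.
merge 5/61 + 11/61 → 16/61
merge 16/61 + 21/61 → 37/61
merge 24/61 + 37/61 → 1
L = 16/61 + 37/61 + 1 = 114/61 ≈ 1.869 bits/symbol.

1.869 bits/symbol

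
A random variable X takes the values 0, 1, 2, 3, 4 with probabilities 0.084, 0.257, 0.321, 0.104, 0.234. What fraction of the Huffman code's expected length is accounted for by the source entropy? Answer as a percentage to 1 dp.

98.7%

Entropy H = −Σ p log₂ p ≈ 2.1601 bits.
Huffman merges: 21/250+13/125→47/250; 47/250+117/500→211/500; 257/1000+321/1000→289/500; 211/500+289/500→1. L = 547/250 ≈ 2.1880.
Efficiency = H/L = 2.1601/2.1880 = 98.7%.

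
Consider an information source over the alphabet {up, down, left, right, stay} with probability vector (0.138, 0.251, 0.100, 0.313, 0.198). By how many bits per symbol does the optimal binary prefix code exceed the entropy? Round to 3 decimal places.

Entropy H = −Σ p log₂ p ≈ 2.2142 bits.
Huffman merges: 1/10+69/500→119/500; 99/500+119/500→109/250; 251/1000+313/1000→141/250; 109/250+141/250→1. L = 1119/500 ≈ 2.2380.
L − H = 2.2380 − 2.2142 = 0.024 bits.

0.024 bits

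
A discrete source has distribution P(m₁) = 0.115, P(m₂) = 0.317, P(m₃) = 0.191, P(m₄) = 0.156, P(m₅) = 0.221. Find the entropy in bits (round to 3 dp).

H = −Σ pᵢ log₂ pᵢ.
−0.115·log₂(0.115) = 0.3588
−0.317·log₂(0.317) = 0.5254
−0.191·log₂(0.191) = 0.4562
−0.156·log₂(0.156) = 0.4181
−0.221·log₂(0.221) = 0.4813
Sum ≈ 2.2399 → 2.240 bits.

2.240 bits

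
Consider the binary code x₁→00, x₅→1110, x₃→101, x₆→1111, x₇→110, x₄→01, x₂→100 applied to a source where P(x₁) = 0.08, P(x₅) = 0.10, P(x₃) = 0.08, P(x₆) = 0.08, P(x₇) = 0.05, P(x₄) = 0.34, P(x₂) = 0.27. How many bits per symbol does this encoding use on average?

L̄ = Σ pᵢ·ℓᵢ = 0.08·2 + 0.10·4 + 0.08·3 + 0.08·4 + 0.05·3 + 0.34·2 + 0.27·3 = 2.76 bits/symbol.

2.76 bits/symbol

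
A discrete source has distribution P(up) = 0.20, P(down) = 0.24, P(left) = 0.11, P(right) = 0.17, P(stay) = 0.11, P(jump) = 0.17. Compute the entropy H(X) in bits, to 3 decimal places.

H = −Σ pᵢ log₂ pᵢ.
−0.20·log₂(0.20) = 0.4644
−0.24·log₂(0.24) = 0.4941
−0.11·log₂(0.11) = 0.3503
−0.17·log₂(0.17) = 0.4346
−0.11·log₂(0.11) = 0.3503
−0.17·log₂(0.17) = 0.4346
Sum ≈ 2.5283 → 2.528 bits.

2.528 bits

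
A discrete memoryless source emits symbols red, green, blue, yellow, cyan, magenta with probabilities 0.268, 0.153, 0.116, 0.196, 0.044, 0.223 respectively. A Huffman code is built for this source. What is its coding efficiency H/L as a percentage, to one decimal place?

98.1%

Entropy H = −Σ p log₂ p ≈ 2.4259 bits.
Huffman merges: 11/250+29/250→4/25; 153/1000+4/25→313/1000; 49/250+223/1000→419/1000; 67/250+313/1000→581/1000; 419/1000+581/1000→1. L = 2473/1000 ≈ 2.4730.
Efficiency = H/L = 2.4259/2.4730 = 98.1%.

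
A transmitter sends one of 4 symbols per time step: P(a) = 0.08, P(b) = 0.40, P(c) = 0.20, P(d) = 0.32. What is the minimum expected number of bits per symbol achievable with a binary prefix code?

1.88 bits/symbol

Repeatedly combine the two least-probable nodes; the expected code length is the sum of the merged weights.
merge 2/25 + 1/5 → 7/25
merge 7/25 + 8/25 → 3/5
merge 2/5 + 3/5 → 1
L = 7/25 + 3/5 + 1 = 47/25 = 1.88 bits/symbol.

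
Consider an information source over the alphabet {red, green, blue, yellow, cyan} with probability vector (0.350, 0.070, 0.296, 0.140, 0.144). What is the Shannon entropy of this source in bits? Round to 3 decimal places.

H = −Σ pᵢ log₂ pᵢ.
−0.350·log₂(0.350) = 0.5301
−0.070·log₂(0.070) = 0.2686
−0.296·log₂(0.296) = 0.5199
−0.140·log₂(0.140) = 0.3971
−0.144·log₂(0.144) = 0.4026
Sum ≈ 2.1182 → 2.118 bits.

2.118 bits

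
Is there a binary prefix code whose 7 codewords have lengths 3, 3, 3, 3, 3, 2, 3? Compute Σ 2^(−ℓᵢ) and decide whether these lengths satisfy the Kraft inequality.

With common denominator 2^3 = 8: Σ 2^(−ℓᵢ) = 1/8 + 1/8 + 1/8 + 1/8 + 1/8 + 2/8 + 1/8 = 8/8 = 1.
Kraft's inequality requires Σ ≤ 1; here Σ = 1 ≤ 1, so such a prefix code exists.

1; yes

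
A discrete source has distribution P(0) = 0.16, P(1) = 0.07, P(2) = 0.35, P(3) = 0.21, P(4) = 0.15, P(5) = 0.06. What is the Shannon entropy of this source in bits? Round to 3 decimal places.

H = −Σ pᵢ log₂ pᵢ.
−0.16·log₂(0.16) = 0.4230
−0.07·log₂(0.07) = 0.2686
−0.35·log₂(0.35) = 0.5301
−0.21·log₂(0.21) = 0.4728
−0.15·log₂(0.15) = 0.4105
−0.06·log₂(0.06) = 0.2435
Sum ≈ 2.3486 → 2.349 bits.

2.349 bits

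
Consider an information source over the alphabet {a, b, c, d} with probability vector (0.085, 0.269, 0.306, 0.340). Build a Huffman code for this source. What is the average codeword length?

Repeatedly combine the two least-probable nodes; the expected code length is the sum of the merged weights.
merge 17/200 + 269/1000 → 177/500
merge 153/500 + 17/50 → 323/500
merge 177/500 + 323/500 → 1
L = 177/500 + 323/500 + 1 = 2 bits/symbol.

2 bits/symbol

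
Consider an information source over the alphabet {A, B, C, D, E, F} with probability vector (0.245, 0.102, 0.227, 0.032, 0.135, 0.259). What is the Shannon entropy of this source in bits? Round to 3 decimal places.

H = −Σ pᵢ log₂ pᵢ.
−0.245·log₂(0.245) = 0.4971
−0.102·log₂(0.102) = 0.3359
−0.227·log₂(0.227) = 0.4856
−0.032·log₂(0.032) = 0.1589
−0.135·log₂(0.135) = 0.3900
−0.259·log₂(0.259) = 0.5048
Sum ≈ 2.3724 → 2.372 bits.

2.372 bits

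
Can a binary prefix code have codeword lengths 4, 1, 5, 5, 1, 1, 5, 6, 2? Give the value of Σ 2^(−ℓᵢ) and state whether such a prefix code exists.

With common denominator 2^6 = 64: Σ 2^(−ℓᵢ) = 4/64 + 32/64 + 2/64 + 2/64 + 32/64 + 32/64 + 2/64 + 1/64 + 16/64 = 123/64 = 1.921875.
Kraft's inequality requires Σ ≤ 1; here Σ = 1.921875 > 1, so no such prefix code exists.

1.921875; no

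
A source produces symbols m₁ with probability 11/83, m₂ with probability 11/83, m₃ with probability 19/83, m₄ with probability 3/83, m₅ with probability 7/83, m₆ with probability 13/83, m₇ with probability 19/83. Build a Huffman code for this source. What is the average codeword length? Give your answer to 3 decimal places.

2.663 bits/symbol

Repeatedly combine the two least-probable nodes; the expected code length is the sum of the merged weights.
merge 3/83 + 7/83 → 10/83
merge 10/83 + 11/83 → 21/83
merge 11/83 + 13/83 → 24/83
merge 19/83 + 19/83 → 38/83
merge 21/83 + 24/83 → 45/83
merge 38/83 + 45/83 → 1
L = 10/83 + 21/83 + 24/83 + 38/83 + 45/83 + 1 = 221/83 ≈ 2.663 bits/symbol.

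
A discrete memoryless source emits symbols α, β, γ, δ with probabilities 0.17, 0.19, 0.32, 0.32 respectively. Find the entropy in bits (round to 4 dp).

1.9419 bits

H = −Σ pᵢ log₂ pᵢ.
−0.17·log₂(0.17) = 0.4346
−0.19·log₂(0.19) = 0.4552
−0.32·log₂(0.32) = 0.5260
−0.32·log₂(0.32) = 0.5260
Sum ≈ 1.9419 → 1.9419 bits.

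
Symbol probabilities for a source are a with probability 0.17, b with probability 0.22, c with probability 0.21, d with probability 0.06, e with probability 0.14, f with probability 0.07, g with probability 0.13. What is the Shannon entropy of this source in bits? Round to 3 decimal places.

H = −Σ pᵢ log₂ pᵢ.
−0.17·log₂(0.17) = 0.4346
−0.22·log₂(0.22) = 0.4806
−0.21·log₂(0.21) = 0.4728
−0.06·log₂(0.06) = 0.2435
−0.14·log₂(0.14) = 0.3971
−0.07·log₂(0.07) = 0.2686
−0.13·log₂(0.13) = 0.3826
Sum ≈ 2.6798 → 2.680 bits.

2.680 bits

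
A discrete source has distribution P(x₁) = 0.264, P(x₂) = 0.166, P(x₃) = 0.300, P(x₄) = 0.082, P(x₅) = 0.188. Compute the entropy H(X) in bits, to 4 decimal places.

2.2076 bits

H = −Σ pᵢ log₂ pᵢ.
−0.264·log₂(0.264) = 0.5072
−0.166·log₂(0.166) = 0.4301
−0.300·log₂(0.300) = 0.5211
−0.082·log₂(0.082) = 0.2959
−0.188·log₂(0.188) = 0.4533
Sum ≈ 2.2076 → 2.2076 bits.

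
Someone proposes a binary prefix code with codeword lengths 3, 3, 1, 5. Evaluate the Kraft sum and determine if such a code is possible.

0.78125; yes

With common denominator 2^5 = 32: Σ 2^(−ℓᵢ) = 4/32 + 4/32 + 16/32 + 1/32 = 25/32 = 0.78125.
Kraft's inequality requires Σ ≤ 1; here Σ = 0.78125 ≤ 1, so such a prefix code exists.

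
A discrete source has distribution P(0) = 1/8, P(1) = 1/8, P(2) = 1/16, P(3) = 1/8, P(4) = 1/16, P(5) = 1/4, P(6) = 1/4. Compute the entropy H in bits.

Each probability is a power of 1/2, so log₂(1/p) is an integer.
H = Σ p·log₂(1/p) = 1/8·3 + 1/8·3 + 1/16·4 + 1/8·3 + 1/16·4 + 1/4·2 + 1/4·2 = 2.625 bits.

2.625 bits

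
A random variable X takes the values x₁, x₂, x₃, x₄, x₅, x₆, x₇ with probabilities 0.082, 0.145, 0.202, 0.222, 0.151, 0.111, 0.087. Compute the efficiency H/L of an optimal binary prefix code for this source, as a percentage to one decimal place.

99.0%

Entropy H = −Σ p log₂ p ≈ 2.7183 bits.
Huffman merges: 41/500+87/1000→169/1000; 111/1000+29/200→32/125; 151/1000+169/1000→8/25; 101/500+111/500→53/125; 32/125+8/25→72/125; 53/125+72/125→1. L = 549/200 ≈ 2.7450.
Efficiency = H/L = 2.7183/2.7450 = 99.0%.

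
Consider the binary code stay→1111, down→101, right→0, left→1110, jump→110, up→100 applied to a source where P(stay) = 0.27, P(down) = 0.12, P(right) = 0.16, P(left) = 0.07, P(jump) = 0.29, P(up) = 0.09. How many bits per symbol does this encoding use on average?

3.02 bits/symbol

L̄ = Σ pᵢ·ℓᵢ = 0.27·4 + 0.12·3 + 0.16·1 + 0.07·4 + 0.29·3 + 0.09·3 = 3.02 bits/symbol.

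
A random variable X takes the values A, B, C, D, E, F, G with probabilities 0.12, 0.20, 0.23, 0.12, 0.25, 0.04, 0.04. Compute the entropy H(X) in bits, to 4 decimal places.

2.5577 bits

H = −Σ pᵢ log₂ pᵢ.
−0.12·log₂(0.12) = 0.3671
−0.20·log₂(0.20) = 0.4644
−0.23·log₂(0.23) = 0.4877
−0.12·log₂(0.12) = 0.3671
−0.25·log₂(0.25) = 0.5000
−0.04·log₂(0.04) = 0.1858
−0.04·log₂(0.04) = 0.1858
Sum ≈ 2.5577 → 2.5577 bits.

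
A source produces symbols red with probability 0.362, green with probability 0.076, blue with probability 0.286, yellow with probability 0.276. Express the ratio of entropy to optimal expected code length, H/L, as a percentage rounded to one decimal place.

Entropy H = −Σ p log₂ p ≈ 1.8423 bits.
Huffman merges: 19/250+69/250→44/125; 143/500+44/125→319/500; 181/500+319/500→1. L = 199/100 ≈ 1.9900.
Efficiency = H/L = 1.8423/1.9900 = 92.6%.

92.6%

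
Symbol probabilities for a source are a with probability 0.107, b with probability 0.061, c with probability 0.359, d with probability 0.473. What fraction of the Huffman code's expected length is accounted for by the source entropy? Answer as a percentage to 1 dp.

96.3%

Entropy H = −Σ p log₂ p ≈ 1.6326 bits.
Huffman merges: 61/1000+107/1000→21/125; 21/125+359/1000→527/1000; 473/1000+527/1000→1. L = 339/200 ≈ 1.6950.
Efficiency = H/L = 1.6326/1.6950 = 96.3%.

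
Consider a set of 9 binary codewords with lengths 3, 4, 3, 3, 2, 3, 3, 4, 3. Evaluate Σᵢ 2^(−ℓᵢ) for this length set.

With common denominator 2^4 = 16: Σ 2^(−ℓᵢ) = 2/16 + 1/16 + 2/16 + 2/16 + 4/16 + 2/16 + 2/16 + 1/16 + 2/16 = 18/16 = 1.125.

1.125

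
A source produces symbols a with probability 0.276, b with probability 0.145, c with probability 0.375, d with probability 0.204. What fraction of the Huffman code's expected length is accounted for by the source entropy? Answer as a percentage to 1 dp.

Entropy H = −Σ p log₂ p ≈ 1.9150 bits.
Huffman merges: 29/200+51/250→349/1000; 69/250+349/1000→5/8; 3/8+5/8→1. L = 987/500 ≈ 1.9740.
Efficiency = H/L = 1.9150/1.9740 = 97.0%.

97.0%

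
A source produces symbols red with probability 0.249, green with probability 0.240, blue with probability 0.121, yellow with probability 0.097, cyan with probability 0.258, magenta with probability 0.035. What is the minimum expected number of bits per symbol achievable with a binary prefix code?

Repeatedly combine the two least-probable nodes; the expected code length is the sum of the merged weights.
merge 7/200 + 97/1000 → 33/250
merge 121/1000 + 33/250 → 253/1000
merge 6/25 + 249/1000 → 489/1000
merge 253/1000 + 129/500 → 511/1000
merge 489/1000 + 511/1000 → 1
L = 33/250 + 253/1000 + 489/1000 + 511/1000 + 1 = 477/200 = 2.385 bits/symbol.

2.385 bits/symbol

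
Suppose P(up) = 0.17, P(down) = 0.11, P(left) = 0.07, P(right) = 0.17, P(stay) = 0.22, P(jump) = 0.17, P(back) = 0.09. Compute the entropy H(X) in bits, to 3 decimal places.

H = −Σ pᵢ log₂ pᵢ.
−0.17·log₂(0.17) = 0.4346
−0.11·log₂(0.11) = 0.3503
−0.07·log₂(0.07) = 0.2686
−0.17·log₂(0.17) = 0.4346
−0.22·log₂(0.22) = 0.4806
−0.17·log₂(0.17) = 0.4346
−0.09·log₂(0.09) = 0.3127
Sum ≈ 2.7158 → 2.716 bits.

2.716 bits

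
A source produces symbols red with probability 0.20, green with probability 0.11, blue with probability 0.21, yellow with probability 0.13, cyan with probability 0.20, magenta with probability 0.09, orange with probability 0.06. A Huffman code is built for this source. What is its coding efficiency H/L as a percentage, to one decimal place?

Entropy H = −Σ p log₂ p ≈ 2.6907 bits.
Huffman merges: 3/50+9/100→3/20; 11/100+13/100→6/25; 3/20+1/5→7/20; 1/5+21/100→41/100; 6/25+7/20→59/100; 41/100+59/100→1. L = 137/50 ≈ 2.7400.
Efficiency = H/L = 2.6907/2.7400 = 98.2%.

98.2%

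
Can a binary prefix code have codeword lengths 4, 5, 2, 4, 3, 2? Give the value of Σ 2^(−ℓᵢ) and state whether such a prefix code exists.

0.78125; yes

With common denominator 2^5 = 32: Σ 2^(−ℓᵢ) = 2/32 + 1/32 + 8/32 + 2/32 + 4/32 + 8/32 = 25/32 = 0.78125.
Kraft's inequality requires Σ ≤ 1; here Σ = 0.78125 ≤ 1, so such a prefix code exists.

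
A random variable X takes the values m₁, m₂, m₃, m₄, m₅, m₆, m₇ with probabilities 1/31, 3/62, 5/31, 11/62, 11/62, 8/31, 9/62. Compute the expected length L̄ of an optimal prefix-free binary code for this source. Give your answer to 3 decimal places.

Repeatedly combine the two least-probable nodes; the expected code length is the sum of the merged weights.
merge 1/31 + 3/62 → 5/62
merge 5/62 + 9/62 → 7/31
merge 5/31 + 11/62 → 21/62
merge 11/62 + 7/31 → 25/62
merge 8/31 + 21/62 → 37/62
merge 25/62 + 37/62 → 1
L = 5/62 + 7/31 + 21/62 + 25/62 + 37/62 + 1 = 82/31 ≈ 2.645 bits/symbol.

2.645 bits/symbol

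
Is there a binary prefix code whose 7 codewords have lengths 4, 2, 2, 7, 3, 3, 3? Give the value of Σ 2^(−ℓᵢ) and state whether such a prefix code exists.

With common denominator 2^7 = 128: Σ 2^(−ℓᵢ) = 8/128 + 32/128 + 32/128 + 1/128 + 16/128 + 16/128 + 16/128 = 121/128 = 0.9453125.
Kraft's inequality requires Σ ≤ 1; here Σ = 0.9453125 ≤ 1, so such a prefix code exists.

0.9453125; yes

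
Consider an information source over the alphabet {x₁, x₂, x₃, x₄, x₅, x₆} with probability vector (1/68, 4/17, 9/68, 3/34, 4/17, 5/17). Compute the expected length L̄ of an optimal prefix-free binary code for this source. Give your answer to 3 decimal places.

Repeatedly combine the two least-probable nodes; the expected code length is the sum of the merged weights.
merge 1/68 + 3/34 → 7/68
merge 7/68 + 9/68 → 4/17
merge 4/17 + 4/17 → 8/17
merge 4/17 + 5/17 → 9/17
merge 8/17 + 9/17 → 1
L = 7/68 + 4/17 + 8/17 + 9/17 + 1 = 159/68 ≈ 2.338 bits/symbol.

2.338 bits/symbol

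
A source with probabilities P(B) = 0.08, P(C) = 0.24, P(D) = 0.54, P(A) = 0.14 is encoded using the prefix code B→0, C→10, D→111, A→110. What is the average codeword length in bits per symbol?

2.6 bits/symbol

L̄ = Σ pᵢ·ℓᵢ = 0.08·1 + 0.24·2 + 0.54·3 + 0.14·3 = 2.6 bits/symbol.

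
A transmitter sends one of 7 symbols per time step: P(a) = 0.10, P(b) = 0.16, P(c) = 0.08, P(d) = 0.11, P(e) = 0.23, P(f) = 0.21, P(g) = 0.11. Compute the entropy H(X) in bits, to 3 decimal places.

2.708 bits

H = −Σ pᵢ log₂ pᵢ.
−0.10·log₂(0.10) = 0.3322
−0.16·log₂(0.16) = 0.4230
−0.08·log₂(0.08) = 0.2915
−0.11·log₂(0.11) = 0.3503
−0.23·log₂(0.23) = 0.4877
−0.21·log₂(0.21) = 0.4728
−0.11·log₂(0.11) = 0.3503
Sum ≈ 2.7078 → 2.708 bits.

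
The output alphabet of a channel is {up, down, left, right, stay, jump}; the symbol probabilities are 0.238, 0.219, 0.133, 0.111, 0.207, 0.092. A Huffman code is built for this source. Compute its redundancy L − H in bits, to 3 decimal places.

Entropy H = −Σ p log₂ p ≈ 2.4989 bits.
Huffman merges: 23/250+111/1000→203/1000; 133/1000+203/1000→42/125; 207/1000+219/1000→213/500; 119/500+42/125→287/500; 213/500+287/500→1. L = 2539/1000 ≈ 2.5390.
L − H = 2.5390 − 2.4989 = 0.040 bits.

0.040 bits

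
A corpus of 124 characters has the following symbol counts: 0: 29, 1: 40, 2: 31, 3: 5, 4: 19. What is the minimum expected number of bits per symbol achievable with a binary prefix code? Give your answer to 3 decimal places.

Probabilities are the counts divided by 124.
Repeatedly combine the two least-probable nodes; the expected code length is the sum of the merged weights.
merge 5/124 + 19/124 → 6/31
merge 6/31 + 29/124 → 53/124
merge 1/4 + 10/31 → 71/124
merge 53/124 + 71/124 → 1
L = 6/31 + 53/124 + 71/124 + 1 = 68/31 ≈ 2.194 bits/symbol.

2.194 bits/symbol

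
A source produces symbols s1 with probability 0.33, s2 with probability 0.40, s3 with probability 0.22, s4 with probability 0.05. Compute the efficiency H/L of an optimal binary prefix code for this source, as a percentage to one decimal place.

93.8%

Entropy H = −Σ p log₂ p ≈ 1.7533 bits.
Huffman merges: 1/20+11/50→27/100; 27/100+33/100→3/5; 2/5+3/5→1. L = 187/100 ≈ 1.8700.
Efficiency = H/L = 1.7533/1.8700 = 93.8%.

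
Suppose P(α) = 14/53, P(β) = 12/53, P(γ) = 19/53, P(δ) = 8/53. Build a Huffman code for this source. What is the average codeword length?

Repeatedly combine the two least-probable nodes; the expected code length is the sum of the merged weights.
merge 8/53 + 12/53 → 20/53
merge 14/53 + 19/53 → 33/53
merge 20/53 + 33/53 → 1
L = 20/53 + 33/53 + 1 = 2 bits/symbol.

2 bits/symbol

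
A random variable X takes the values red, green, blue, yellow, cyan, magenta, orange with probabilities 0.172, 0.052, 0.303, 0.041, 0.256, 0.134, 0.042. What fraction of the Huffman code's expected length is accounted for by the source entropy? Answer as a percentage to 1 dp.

Entropy H = −Σ p log₂ p ≈ 2.4534 bits.
Huffman merges: 41/1000+21/500→83/1000; 13/250+83/1000→27/200; 67/500+27/200→269/1000; 43/250+32/125→107/250; 269/1000+303/1000→143/250; 107/250+143/250→1. L = 2487/1000 ≈ 2.4870.
Efficiency = H/L = 2.4534/2.4870 = 98.6%.

98.6%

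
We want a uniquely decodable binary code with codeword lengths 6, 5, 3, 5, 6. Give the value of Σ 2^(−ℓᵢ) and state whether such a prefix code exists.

With common denominator 2^6 = 64: Σ 2^(−ℓᵢ) = 1/64 + 2/64 + 8/64 + 2/64 + 1/64 = 14/64 = 0.21875.
Kraft's inequality requires Σ ≤ 1; here Σ = 0.21875 ≤ 1, so such a prefix code exists.

0.21875; yes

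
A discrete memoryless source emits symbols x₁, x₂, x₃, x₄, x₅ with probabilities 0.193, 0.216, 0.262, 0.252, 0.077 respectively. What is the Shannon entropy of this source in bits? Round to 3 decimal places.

H = −Σ pᵢ log₂ pᵢ.
−0.193·log₂(0.193) = 0.4581
−0.216·log₂(0.216) = 0.4776
−0.262·log₂(0.262) = 0.5063
−0.252·log₂(0.252) = 0.5011
−0.077·log₂(0.077) = 0.2848
Sum ≈ 2.2278 → 2.228 bits.

2.228 bits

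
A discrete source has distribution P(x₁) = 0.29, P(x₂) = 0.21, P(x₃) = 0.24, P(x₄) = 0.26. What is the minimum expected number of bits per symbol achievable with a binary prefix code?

Repeatedly combine the two least-probable nodes; the expected code length is the sum of the merged weights.
merge 21/100 + 6/25 → 9/20
merge 13/50 + 29/100 → 11/20
merge 9/20 + 11/20 → 1
L = 9/20 + 11/20 + 1 = 2 bits/symbol.

2 bits/symbol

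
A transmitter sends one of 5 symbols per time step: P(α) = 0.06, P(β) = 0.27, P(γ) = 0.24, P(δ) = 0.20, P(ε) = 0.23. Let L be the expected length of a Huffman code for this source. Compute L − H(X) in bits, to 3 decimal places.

Entropy H = −Σ p log₂ p ≈ 2.1997 bits.
Huffman merges: 3/50+1/5→13/50; 23/100+6/25→47/100; 13/50+27/100→53/100; 47/100+53/100→1. L = 113/50 ≈ 2.2600.
L − H = 2.2600 − 2.1997 = 0.060 bits.

0.060 bits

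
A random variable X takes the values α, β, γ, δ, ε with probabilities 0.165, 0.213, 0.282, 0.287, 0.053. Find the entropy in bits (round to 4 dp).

2.1606 bits

H = −Σ pᵢ log₂ pᵢ.
−0.165·log₂(0.165) = 0.4289
−0.213·log₂(0.213) = 0.4752
−0.282·log₂(0.282) = 0.5150
−0.287·log₂(0.287) = 0.5169
−0.053·log₂(0.053) = 0.2246
Sum ≈ 2.1606 → 2.1606 bits.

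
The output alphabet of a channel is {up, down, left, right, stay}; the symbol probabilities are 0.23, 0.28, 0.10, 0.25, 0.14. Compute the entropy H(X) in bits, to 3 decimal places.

H = −Σ pᵢ log₂ pᵢ.
−0.23·log₂(0.23) = 0.4877
−0.28·log₂(0.28) = 0.5142
−0.10·log₂(0.10) = 0.3322
−0.25·log₂(0.25) = 0.5000
−0.14·log₂(0.14) = 0.3971
Sum ≈ 2.2312 → 2.231 bits.

2.231 bits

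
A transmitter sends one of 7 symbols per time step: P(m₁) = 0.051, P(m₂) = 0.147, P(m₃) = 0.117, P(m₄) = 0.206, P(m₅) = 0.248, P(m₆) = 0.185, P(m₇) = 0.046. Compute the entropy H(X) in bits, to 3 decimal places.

H = −Σ pᵢ log₂ pᵢ.
−0.051·log₂(0.051) = 0.2190
−0.147·log₂(0.147) = 0.4066
−0.117·log₂(0.117) = 0.3622
−0.206·log₂(0.206) = 0.4695
−0.248·log₂(0.248) = 0.4989
−0.185·log₂(0.185) = 0.4504
−0.046·log₂(0.046) = 0.2043
Sum ≈ 2.6109 → 2.611 bits.

2.611 bits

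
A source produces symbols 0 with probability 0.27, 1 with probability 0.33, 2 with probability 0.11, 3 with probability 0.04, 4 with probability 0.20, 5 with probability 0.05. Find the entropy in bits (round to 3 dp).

2.254 bits

H = −Σ pᵢ log₂ pᵢ.
−0.27·log₂(0.27) = 0.5100
−0.33·log₂(0.33) = 0.5278
−0.11·log₂(0.11) = 0.3503
−0.04·log₂(0.04) = 0.1858
−0.20·log₂(0.20) = 0.4644
−0.05·log₂(0.05) = 0.2161
Sum ≈ 2.2544 → 2.254 bits.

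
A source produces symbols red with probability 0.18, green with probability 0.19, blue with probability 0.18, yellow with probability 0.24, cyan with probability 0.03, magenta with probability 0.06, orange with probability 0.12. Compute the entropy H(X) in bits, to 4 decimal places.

H = −Σ pᵢ log₂ pᵢ.
−0.18·log₂(0.18) = 0.4453
−0.19·log₂(0.19) = 0.4552
−0.18·log₂(0.18) = 0.4453
−0.24·log₂(0.24) = 0.4941
−0.03·log₂(0.03) = 0.1518
−0.06·log₂(0.06) = 0.2435
−0.12·log₂(0.12) = 0.3671
Sum ≈ 2.6023 → 2.6023 bits.

2.6023 bits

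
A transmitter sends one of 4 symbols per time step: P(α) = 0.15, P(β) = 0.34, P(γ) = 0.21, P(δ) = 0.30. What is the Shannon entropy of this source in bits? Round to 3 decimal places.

1.934 bits

H = −Σ pᵢ log₂ pᵢ.
−0.15·log₂(0.15) = 0.4105
−0.34·log₂(0.34) = 0.5292
−0.21·log₂(0.21) = 0.4728
−0.30·log₂(0.30) = 0.5211
Sum ≈ 1.9336 → 1.934 bits.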